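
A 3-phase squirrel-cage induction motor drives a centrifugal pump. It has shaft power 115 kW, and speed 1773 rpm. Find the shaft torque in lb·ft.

457 lb·ft

ω = 2π × 1773/60 = 185.7 rad/s
τ = P/ω = 115000/185.7 = 619.3 N·m
In lb·ft: 619.3/1.356 = 457 lb·ft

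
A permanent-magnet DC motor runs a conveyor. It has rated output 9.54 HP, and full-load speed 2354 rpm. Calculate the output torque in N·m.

28.9 N·m

P_out = 9.54 × 746 = 7117 W
ω = 2π × 2354/60 = 246.5 rad/s
τ = P_out/ω = 7117/246.5 = 28.9 N·m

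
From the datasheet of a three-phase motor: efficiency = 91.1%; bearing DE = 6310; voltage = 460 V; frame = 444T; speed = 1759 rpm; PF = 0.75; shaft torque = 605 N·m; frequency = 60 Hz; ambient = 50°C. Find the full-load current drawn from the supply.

205 A

ω = 2π×1759/60 = 184.2 rad/s; P_out = τω = 605 × 184.2 = 111441 W
P_in = P_out / η = 111441 / 0.911 = 122328 W
I_L = P_in / (√3·V_L·cosφ) = 122328 / (1.732 × 460 × 0.75) = 205 A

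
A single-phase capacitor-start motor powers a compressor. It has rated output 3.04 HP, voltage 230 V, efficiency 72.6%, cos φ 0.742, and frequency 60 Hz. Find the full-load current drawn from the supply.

18.3 A

P_out = 3.04 × 746 = 2268 W
P_in = P_out / η = 2268 / 0.726 = 3124 W
I = P_in / (V·cosφ) = 3124 / (230 × 0.742) = 18.3 A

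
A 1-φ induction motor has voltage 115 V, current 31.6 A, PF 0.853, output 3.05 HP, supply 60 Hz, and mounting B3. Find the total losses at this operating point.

825 W

P_in = V·I·cosφ = 115×31.6×0.853 = 3100 W
P_out = 3.05×746 = 2275 W
Losses = P_in − P_out = 3100 − 2275 = 825 W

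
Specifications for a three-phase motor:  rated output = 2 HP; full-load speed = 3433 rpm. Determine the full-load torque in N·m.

P_out = 2 × 746 = 1492 W
ω = 2π × 3433/60 = 359.5 rad/s
τ = P_out/ω = 1492/359.5 = 4.15 N·m

4.15 N·m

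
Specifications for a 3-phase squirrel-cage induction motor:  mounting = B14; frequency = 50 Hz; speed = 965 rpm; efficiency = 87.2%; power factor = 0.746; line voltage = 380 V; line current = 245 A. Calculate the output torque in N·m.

P_in = √3·V·I·cosφ = 1.732 × 380 × 245 × 0.746 = 120292 W
P_out = η·P_in = 0.872 × 120292 = 104895 W
n = 965 rpm
ω = 2π×965/60 = 101.1 rad/s
τ = P_out/ω = 104895/101.1 = 1040 N·m

1040 N·m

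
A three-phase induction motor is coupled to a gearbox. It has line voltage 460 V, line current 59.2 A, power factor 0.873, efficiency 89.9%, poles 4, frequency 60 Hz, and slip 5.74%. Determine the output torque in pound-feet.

P_in = √3·V·I·cosφ = 1.732 × 460 × 59.2 × 0.873 = 41176 W
P_out = η·P_in = 0.899 × 41176 = 37017 W
n_s = 120×60/4 = 1800 rpm; n = 1800×(1−0.0574) = 1697 rpm
ω = 2π×1697/60 = 177.7 rad/s
τ = P_out/ω = 37017/177.7 = 208.3 N·m
In lb·ft: 208.3/1.356 = 154 lb·ft

154 lb·ft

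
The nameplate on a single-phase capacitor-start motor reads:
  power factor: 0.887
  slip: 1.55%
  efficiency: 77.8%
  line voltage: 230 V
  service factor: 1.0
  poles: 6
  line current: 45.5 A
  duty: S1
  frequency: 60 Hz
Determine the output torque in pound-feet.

P_in = V·I·cosφ = 230 × 45.5 × 0.887 = 9282 W
P_out = η·P_in = 0.778 × 9282 = 7221 W
n_s = 120×60/6 = 1200 rpm; n = 1200×(1−0.0155) = 1181 rpm
ω = 2π×1181/60 = 123.7 rad/s
τ = P_out/ω = 7221/123.7 = 58.38 N·m
In lb·ft: 58.38/1.356 = 43.1 lb·ft

43.1 lb·ft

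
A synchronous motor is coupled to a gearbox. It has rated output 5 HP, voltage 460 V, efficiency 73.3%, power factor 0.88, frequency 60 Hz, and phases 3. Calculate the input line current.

P_out = 5 × 746 = 3730 W
P_in = P_out / η = 3730 / 0.733 = 5089 W
I_L = P_in / (√3·V_L·cosφ) = 5089 / (1.732 × 460 × 0.88) = 7.26 A

7.26 A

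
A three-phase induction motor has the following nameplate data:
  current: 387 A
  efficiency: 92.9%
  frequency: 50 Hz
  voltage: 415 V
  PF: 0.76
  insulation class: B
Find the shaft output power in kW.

196 kW

P_in = √3·V·I·cosφ = 1.732 × 415 × 387 × 0.76 = 211408 W
P_out = η·P_in = 0.929 × 211408 = 196398 W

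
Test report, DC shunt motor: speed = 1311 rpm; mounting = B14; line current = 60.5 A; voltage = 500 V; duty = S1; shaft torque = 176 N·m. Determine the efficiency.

ω = 2π × 1311/60 = 137.3 rad/s; P_out = τω = 176 × 137.3 = 24165 W
P_in = V·I = 500 × 60.5 = 30250 W
η = P_out / P_in = 24165 / 30250 = 0.799 = 79.9%

79.9 %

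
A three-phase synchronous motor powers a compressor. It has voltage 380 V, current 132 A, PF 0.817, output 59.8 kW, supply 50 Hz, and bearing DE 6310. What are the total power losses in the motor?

11200 W

P_in = √3·V·I·cosφ = 1.732×380×132×0.817 = 70979 W
P_out = 59800 W
Losses = P_in − P_out = 70979 − 59800 = 11179 W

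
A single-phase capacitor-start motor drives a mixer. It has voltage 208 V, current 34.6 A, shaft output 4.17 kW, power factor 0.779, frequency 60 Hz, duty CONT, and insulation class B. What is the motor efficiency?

74.4 %

P_out = 4.17 kW = 4170 W
P_in = V·I·cosφ = 208 × 34.6 × 0.779 = 5606 W
η = P_out / P_in = 4170 / 5606 = 0.744 = 74.4%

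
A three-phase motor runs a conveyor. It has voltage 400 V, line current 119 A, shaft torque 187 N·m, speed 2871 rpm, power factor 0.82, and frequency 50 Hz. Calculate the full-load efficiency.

ω = 2π × 2871/60 = 300.7 rad/s; P_out = τω = 187 × 300.7 = 56231 W
P_in = √3·V_L·I_L·cosφ = 1.732 × 400 × 119 × 0.82 = 67603 W
η = P_out / P_in = 56231 / 67603 = 0.832 = 83.2%

83.2 %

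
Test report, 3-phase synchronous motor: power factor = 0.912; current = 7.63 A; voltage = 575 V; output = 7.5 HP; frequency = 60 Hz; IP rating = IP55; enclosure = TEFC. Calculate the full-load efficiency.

P_out = 7.5 × 746 = 5595 W
P_in = √3·V_L·I_L·cosφ = 1.732 × 575 × 7.63 × 0.912 = 6930 W
η = P_out / P_in = 5595 / 6930 = 0.807 = 80.7%

80.7 %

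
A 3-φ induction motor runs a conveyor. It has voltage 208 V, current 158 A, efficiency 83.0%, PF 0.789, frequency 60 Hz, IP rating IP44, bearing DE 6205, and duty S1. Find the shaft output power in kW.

37.3 kW

P_in = √3·V·I·cosφ = 1.732 × 208 × 158 × 0.789 = 44910 W
P_out = η·P_in = 0.83 × 44910 = 37275 W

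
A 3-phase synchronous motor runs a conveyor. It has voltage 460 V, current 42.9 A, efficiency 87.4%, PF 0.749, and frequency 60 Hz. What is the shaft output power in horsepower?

30 HP

P_in = √3·V·I·cosφ = 1.732 × 460 × 42.9 × 0.749 = 25600 W
P_out = η·P_in = 0.874 × 25600 = 22374 W
= 22374/746 = 30 HP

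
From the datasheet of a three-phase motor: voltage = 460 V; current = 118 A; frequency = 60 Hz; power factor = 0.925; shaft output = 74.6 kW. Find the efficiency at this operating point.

P_out = 74.6 kW = 74600 W
P_in = √3·V_L·I_L·cosφ = 1.732 × 460 × 118 × 0.925 = 86962 W
η = P_out / P_in = 74600 / 86962 = 0.858 = 85.8%

85.8 %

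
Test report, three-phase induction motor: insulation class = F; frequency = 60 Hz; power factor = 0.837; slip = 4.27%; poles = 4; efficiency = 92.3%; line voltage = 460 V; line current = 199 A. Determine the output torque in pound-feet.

P_in = √3·V·I·cosφ = 1.732 × 460 × 199 × 0.837 = 132704 W
P_out = η·P_in = 0.923 × 132704 = 122486 W
n_s = 120×60/4 = 1800 rpm; n = 1800×(1−0.0427) = 1723 rpm
ω = 2π×1723/60 = 180.4 rad/s
τ = P_out/ω = 122486/180.4 = 679 N·m
In lb·ft: 679/1.356 = 501 lb·ft

501 lb·ft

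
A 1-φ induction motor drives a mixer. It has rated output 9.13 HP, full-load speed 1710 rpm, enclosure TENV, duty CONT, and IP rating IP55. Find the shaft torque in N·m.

P_out = 9.13 × 746 = 6811 W
ω = 2π × 1710/60 = 179.1 rad/s
τ = P_out/ω = 6811/179.1 = 38 N·m

38 N·m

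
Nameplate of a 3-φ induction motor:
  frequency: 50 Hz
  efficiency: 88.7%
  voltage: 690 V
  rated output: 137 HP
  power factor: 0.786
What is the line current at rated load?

123 A

P_out = 137 × 746 = 102202 W
P_in = P_out / η = 102202 / 0.887 = 115222 W
I_L = P_in / (√3·V_L·cosφ) = 115222 / (1.732 × 690 × 0.786) = 123 A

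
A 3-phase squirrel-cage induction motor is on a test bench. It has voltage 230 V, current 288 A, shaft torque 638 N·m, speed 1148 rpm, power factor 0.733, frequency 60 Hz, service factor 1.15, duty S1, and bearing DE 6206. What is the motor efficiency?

91.2 %

ω = 2π × 1148/60 = 120.2 rad/s; P_out = τω = 638 × 120.2 = 76688 W
P_in = √3·V_L·I_L·cosφ = 1.732 × 230 × 288 × 0.733 = 84095 W
η = P_out / P_in = 76688 / 84095 = 0.912 = 91.2%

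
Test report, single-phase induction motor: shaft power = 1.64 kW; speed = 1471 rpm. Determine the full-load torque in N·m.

ω = 2π × 1471/60 = 154 rad/s
τ = P/ω = 1640/154 = 10.6 N·m

10.6 N·m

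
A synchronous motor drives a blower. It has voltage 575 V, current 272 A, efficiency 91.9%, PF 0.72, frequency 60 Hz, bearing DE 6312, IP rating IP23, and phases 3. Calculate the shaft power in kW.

P_in = √3·V·I·cosφ = 1.732 × 575 × 272 × 0.72 = 195037 W
P_out = η·P_in = 0.919 × 195037 = 179239 W

179 kW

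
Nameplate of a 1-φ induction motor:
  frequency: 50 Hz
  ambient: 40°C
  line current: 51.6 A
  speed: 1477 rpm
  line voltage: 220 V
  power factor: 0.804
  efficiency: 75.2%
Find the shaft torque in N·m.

P_in = V·I·cosφ = 220 × 51.6 × 0.804 = 9127 W
P_out = η·P_in = 0.752 × 9127 = 6864 W
n = 1477 rpm
ω = 2π×1477/60 = 154.7 rad/s
τ = P_out/ω = 6864/154.7 = 44.4 N·m

44.4 N·m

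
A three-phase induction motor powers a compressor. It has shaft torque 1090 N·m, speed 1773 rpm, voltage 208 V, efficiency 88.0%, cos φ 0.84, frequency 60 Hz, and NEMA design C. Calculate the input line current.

ω = 2π×1773/60 = 185.7 rad/s; P_out = τω = 1090 × 185.7 = 202413 W
P_in = P_out / η = 202413 / 0.880 = 230015 W
I_L = P_in / (√3·V_L·cosφ) = 230015 / (1.732 × 208 × 0.84) = 760 A

760 A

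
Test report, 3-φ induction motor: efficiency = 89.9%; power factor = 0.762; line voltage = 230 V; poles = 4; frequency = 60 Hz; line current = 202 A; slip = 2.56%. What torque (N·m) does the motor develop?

P_in = √3·V·I·cosφ = 1.732 × 230 × 202 × 0.762 = 61317 W
P_out = η·P_in = 0.899 × 61317 = 55124 W
n_s = 120×60/4 = 1800 rpm; n = 1800×(1−0.0256) = 1754 rpm
ω = 2π×1754/60 = 183.7 rad/s
τ = P_out/ω = 55124/183.7 = 300 N·m

300 N·m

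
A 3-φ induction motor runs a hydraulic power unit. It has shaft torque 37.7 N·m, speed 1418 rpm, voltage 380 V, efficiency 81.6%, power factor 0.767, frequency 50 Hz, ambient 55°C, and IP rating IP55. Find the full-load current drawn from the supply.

ω = 2π×1418/60 = 148.5 rad/s; P_out = τω = 37.7 × 148.5 = 5598 W
P_in = P_out / η = 5598 / 0.816 = 6860 W
I_L = P_in / (√3·V_L·cosφ) = 6860 / (1.732 × 380 × 0.767) = 13.6 A

13.6 A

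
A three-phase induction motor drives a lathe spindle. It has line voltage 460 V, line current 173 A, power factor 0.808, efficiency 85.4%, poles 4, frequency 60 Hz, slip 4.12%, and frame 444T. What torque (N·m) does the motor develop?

P_in = √3·V·I·cosφ = 1.732 × 460 × 173 × 0.808 = 111369 W
P_out = η·P_in = 0.854 × 111369 = 95109 W
n_s = 120×60/4 = 1800 rpm; n = 1800×(1−0.0412) = 1726 rpm
ω = 2π×1726/60 = 180.7 rad/s
τ = P_out/ω = 95109/180.7 = 526 N·m

526 N·m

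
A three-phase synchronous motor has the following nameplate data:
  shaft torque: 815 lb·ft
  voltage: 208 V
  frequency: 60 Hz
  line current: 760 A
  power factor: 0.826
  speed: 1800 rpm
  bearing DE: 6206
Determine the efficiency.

92.1 %

τ = 815 lb·ft × 1.356 = 1105 N·m
ω = 2π × 1800/60 = 188.5 rad/s; P_out = τω = 1105 × 188.5 = 208293 W
P_in = √3·V_L·I_L·cosφ = 1.732 × 208 × 760 × 0.826 = 226154 W
η = P_out / P_in = 208293 / 226154 = 0.921 = 92.1%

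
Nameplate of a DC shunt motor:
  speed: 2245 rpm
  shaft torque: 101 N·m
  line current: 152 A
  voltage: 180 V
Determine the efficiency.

ω = 2π × 2245/60 = 235.1 rad/s; P_out = τω = 101 × 235.1 = 23745 W
P_in = V·I = 180 × 152 = 27360 W
η = P_out / P_in = 23745 / 27360 = 0.868 = 86.8%

86.8 %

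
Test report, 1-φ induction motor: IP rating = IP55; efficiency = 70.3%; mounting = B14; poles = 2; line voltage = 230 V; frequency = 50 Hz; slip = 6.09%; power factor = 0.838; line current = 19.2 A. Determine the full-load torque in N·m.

8.82 N·m

P_in = V·I·cosφ = 230 × 19.2 × 0.838 = 3701 W
P_out = η·P_in = 0.703 × 3701 = 2602 W
n_s = 120×50/2 = 3000 rpm; n = 3000×(1−0.0609) = 2817 rpm
ω = 2π×2817/60 = 295 rad/s
τ = P_out/ω = 2602/295 = 8.82 N·m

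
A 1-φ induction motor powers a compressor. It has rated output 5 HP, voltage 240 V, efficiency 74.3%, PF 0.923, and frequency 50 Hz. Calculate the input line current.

22.7 A

P_out = 5 × 746 = 3730 W
P_in = P_out / η = 3730 / 0.743 = 5020 W
I = P_in / (V·cosφ) = 5020 / (240 × 0.923) = 22.7 A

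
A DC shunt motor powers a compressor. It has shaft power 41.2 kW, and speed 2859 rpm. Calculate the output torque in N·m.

138 N·m

ω = 2π × 2859/60 = 299.4 rad/s
τ = P/ω = 41200/299.4 = 138 N·m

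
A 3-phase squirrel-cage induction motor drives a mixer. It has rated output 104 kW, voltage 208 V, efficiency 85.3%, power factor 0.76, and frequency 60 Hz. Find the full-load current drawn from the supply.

445 A

P_out = 104 kW = 104000 W
P_in = P_out / η = 104000 / 0.853 = 121923 W
I_L = P_in / (√3·V_L·cosφ) = 121923 / (1.732 × 208 × 0.76) = 445 A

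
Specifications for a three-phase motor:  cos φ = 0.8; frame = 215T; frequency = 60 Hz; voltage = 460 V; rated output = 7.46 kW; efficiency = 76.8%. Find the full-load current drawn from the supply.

15.2 A

P_out = 7.46 kW = 7460 W
P_in = P_out / η = 7460 / 0.768 = 9714 W
I_L = P_in / (√3·V_L·cosφ) = 9714 / (1.732 × 460 × 0.8) = 15.2 A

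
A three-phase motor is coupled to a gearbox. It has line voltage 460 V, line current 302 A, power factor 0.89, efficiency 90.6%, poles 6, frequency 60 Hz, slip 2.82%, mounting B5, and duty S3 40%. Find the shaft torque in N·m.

P_in = √3·V·I·cosφ = 1.732 × 460 × 302 × 0.89 = 214142 W
P_out = η·P_in = 0.906 × 214142 = 194013 W
n_s = 120×60/6 = 1200 rpm; n = 1200×(1−0.0282) = 1166 rpm
ω = 2π×1166/60 = 122.1 rad/s
τ = P_out/ω = 194013/122.1 = 1590 N·m

1590 N·m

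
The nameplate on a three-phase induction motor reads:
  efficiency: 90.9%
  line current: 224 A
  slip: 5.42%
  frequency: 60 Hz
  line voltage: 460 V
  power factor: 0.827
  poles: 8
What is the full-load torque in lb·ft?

P_in = √3·V·I·cosφ = 1.732 × 460 × 224 × 0.827 = 147591 W
P_out = η·P_in = 0.909 × 147591 = 134160 W
n_s = 120×60/8 = 900 rpm; n = 900×(1−0.0542) = 851 rpm
ω = 2π×851/60 = 89.12 rad/s
τ = P_out/ω = 134160/89.12 = 1505 N·m
In lb·ft: 1505/1.356 = 1110 lb·ft

1110 lb·ft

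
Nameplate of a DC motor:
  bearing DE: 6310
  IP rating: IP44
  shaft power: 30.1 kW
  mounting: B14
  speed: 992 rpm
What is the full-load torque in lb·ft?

ω = 2π × 992/60 = 103.9 rad/s
τ = P/ω = 30100/103.9 = 289.7 N·m
In lb·ft: 289.7/1.356 = 214 lb·ft

214 lb·ft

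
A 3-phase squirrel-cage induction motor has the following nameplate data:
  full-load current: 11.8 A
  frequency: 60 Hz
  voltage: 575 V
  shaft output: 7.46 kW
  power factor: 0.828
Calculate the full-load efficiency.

76.7 %

P_out = 7.46 kW = 7460 W
P_in = √3·V_L·I_L·cosφ = 1.732 × 575 × 11.8 × 0.828 = 9730 W
η = P_out / P_in = 7460 / 9730 = 0.767 = 76.7%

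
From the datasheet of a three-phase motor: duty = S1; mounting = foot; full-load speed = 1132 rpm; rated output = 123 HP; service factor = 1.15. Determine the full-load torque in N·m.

774 N·m

P_out = 123 × 746 = 91758 W
ω = 2π × 1132/60 = 118.5 rad/s
τ = P_out/ω = 91758/118.5 = 774 N·m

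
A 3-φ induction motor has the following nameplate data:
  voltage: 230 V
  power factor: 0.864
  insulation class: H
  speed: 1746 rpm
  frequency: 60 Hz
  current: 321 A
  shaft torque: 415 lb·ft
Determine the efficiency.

93.1 %

τ = 415 lb·ft × 1.356 = 562.7 N·m
ω = 2π × 1746/60 = 182.8 rad/s; P_out = τω = 562.7 × 182.8 = 102862 W
P_in = √3·V_L·I_L·cosφ = 1.732 × 230 × 321 × 0.864 = 110483 W
η = P_out / P_in = 102862 / 110483 = 0.931 = 93.1%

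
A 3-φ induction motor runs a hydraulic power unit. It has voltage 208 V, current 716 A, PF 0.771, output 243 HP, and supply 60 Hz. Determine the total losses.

17600 W

P_in = √3·V·I·cosφ = 1.732×208×716×0.771 = 198874 W
P_out = 243×746 = 181278 W
Losses = P_in − P_out = 198874 − 181278 = 17596 W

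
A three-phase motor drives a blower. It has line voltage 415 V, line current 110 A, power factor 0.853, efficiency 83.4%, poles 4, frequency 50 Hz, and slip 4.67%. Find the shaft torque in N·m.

P_in = √3·V·I·cosφ = 1.732 × 415 × 110 × 0.853 = 67443 W
P_out = η·P_in = 0.834 × 67443 = 56247 W
n_s = 120×50/4 = 1500 rpm; n = 1500×(1−0.0467) = 1430 rpm
ω = 2π×1430/60 = 149.7 rad/s
τ = P_out/ω = 56247/149.7 = 376 N·m

376 N·m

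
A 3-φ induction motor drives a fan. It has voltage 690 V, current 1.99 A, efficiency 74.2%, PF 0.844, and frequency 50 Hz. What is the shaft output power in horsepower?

P_in = √3·V·I·cosφ = 1.732 × 690 × 1.99 × 0.844 = 2007 W
P_out = η·P_in = 0.742 × 2007 = 1489 W
= 1489/746 = 2 HP

2 HP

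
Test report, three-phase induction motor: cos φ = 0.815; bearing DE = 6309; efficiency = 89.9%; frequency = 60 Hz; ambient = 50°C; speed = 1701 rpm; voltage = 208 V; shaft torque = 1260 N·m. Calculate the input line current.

850 A

ω = 2π×1701/60 = 178.1 rad/s; P_out = τω = 1260 × 178.1 = 224406 W
P_in = P_out / η = 224406 / 0.899 = 249617 W
I_L = P_in / (√3·V_L·cosφ) = 249617 / (1.732 × 208 × 0.815) = 850 A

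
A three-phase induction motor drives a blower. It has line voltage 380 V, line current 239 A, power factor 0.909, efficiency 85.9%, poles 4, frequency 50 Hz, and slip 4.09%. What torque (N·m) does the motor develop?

815 N·m

P_in = √3·V·I·cosφ = 1.732 × 380 × 239 × 0.909 = 142986 W
P_out = η·P_in = 0.859 × 142986 = 122825 W
n_s = 120×50/4 = 1500 rpm; n = 1500×(1−0.0409) = 1439 rpm
ω = 2π×1439/60 = 150.7 rad/s
τ = P_out/ω = 122825/150.7 = 815 N·m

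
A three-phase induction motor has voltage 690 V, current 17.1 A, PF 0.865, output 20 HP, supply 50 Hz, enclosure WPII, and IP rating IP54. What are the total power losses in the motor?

2.76 kW

P_in = √3·V·I·cosφ = 1.732×690×17.1×0.865 = 17677 W
P_out = 20×746 = 14920 W
Losses = P_in − P_out = 17677 − 14920 = 2757 W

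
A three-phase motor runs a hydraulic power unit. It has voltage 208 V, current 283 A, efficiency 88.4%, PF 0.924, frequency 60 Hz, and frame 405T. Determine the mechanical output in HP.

P_in = √3·V·I·cosφ = 1.732 × 208 × 283 × 0.924 = 94204 W
P_out = η·P_in = 0.884 × 94204 = 83276 W
= 83276/746 = 112 HP

112 HP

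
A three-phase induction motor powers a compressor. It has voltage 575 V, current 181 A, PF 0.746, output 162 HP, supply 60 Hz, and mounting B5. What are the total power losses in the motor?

P_in = √3·V·I·cosφ = 1.732×575×181×0.746 = 134472 W
P_out = 162×746 = 120852 W
Losses = P_in − P_out = 134472 − 120852 = 13620 W

13600 W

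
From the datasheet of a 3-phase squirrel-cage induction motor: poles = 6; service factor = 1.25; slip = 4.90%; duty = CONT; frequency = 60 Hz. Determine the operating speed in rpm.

n_s = 120f/p = 120×60/6 = 1200 rpm
n = n_s(1 − s) = 1200 × (1 − 0.049) = 1141 rpm

1141 rpm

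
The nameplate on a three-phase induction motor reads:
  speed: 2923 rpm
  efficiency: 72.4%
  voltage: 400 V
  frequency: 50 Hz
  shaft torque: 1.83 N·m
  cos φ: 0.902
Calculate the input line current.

ω = 2π×2923/60 = 306.1 rad/s; P_out = τω = 1.83 × 306.1 = 560 W
P_in = P_out / η = 560 / 0.724 = 773 W
I_L = P_in / (√3·V_L·cosφ) = 773 / (1.732 × 400 × 0.902) = 1.24 A

1.24 A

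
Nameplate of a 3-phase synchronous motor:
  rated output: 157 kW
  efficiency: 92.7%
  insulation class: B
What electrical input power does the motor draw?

169 kW

P_out = 157000 W
P_in = P_out/η = 157000/0.927 = 169364 W = 169 kW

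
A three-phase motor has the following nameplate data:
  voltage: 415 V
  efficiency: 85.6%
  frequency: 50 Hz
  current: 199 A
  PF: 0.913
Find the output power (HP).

P_in = √3·V·I·cosφ = 1.732 × 415 × 199 × 0.913 = 130593 W
P_out = η·P_in = 0.856 × 130593 = 111788 W
= 111788/746 = 150 HP

150 HP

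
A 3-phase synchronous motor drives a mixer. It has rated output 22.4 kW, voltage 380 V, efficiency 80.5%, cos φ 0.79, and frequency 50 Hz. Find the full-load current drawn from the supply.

P_out = 22.4 kW = 22400 W
P_in = P_out / η = 22400 / 0.805 = 27826 W
I_L = P_in / (√3·V_L·cosφ) = 27826 / (1.732 × 380 × 0.79) = 53.5 A

53.5 A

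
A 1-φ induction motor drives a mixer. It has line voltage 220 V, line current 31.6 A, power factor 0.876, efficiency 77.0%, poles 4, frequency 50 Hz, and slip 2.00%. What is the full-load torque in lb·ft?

22.5 lb·ft

P_in = V·I·cosφ = 220 × 31.6 × 0.876 = 6090 W
P_out = η·P_in = 0.77 × 6090 = 4689 W
n_s = 120×50/4 = 1500 rpm; n = 1500×(1−0.02) = 1470 rpm
ω = 2π×1470/60 = 153.9 rad/s
τ = P_out/ω = 4689/153.9 = 30.47 N·m
In lb·ft: 30.47/1.356 = 22.5 lb·ft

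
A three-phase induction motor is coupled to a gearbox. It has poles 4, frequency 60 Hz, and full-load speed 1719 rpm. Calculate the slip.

n_s = 120f/p = 120×60/4 = 1800 rpm
s = (n_s − n)/n_s = (1800 − 1719)/1800 = 0.0450

4.50 %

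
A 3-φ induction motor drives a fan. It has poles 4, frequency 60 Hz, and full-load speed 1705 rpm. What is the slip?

5.28 %

n_s = 120f/p = 120×60/4 = 1800 rpm
s = (n_s − n)/n_s = (1800 − 1705)/1800 = 0.0528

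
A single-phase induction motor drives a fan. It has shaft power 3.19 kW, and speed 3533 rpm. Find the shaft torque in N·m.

8.62 N·m

ω = 2π × 3533/60 = 370 rad/s
τ = P/ω = 3190/370 = 8.62 N·m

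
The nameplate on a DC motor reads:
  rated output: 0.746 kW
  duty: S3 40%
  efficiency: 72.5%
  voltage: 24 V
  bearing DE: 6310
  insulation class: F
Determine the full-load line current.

P_out = 0.746 kW = 746 W
P_in = P_out / η = 746 / 0.725 = 1029 W
I = P_in / V = 1029 / 24 = 42.9 A

42.9 A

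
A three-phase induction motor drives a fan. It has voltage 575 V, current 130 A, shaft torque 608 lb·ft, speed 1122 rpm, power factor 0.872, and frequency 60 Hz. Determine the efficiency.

85.8 %

τ = 608 lb·ft × 1.356 = 824.4 N·m
ω = 2π × 1122/60 = 117.5 rad/s; P_out = τω = 824.4 × 117.5 = 96867 W
P_in = √3·V_L·I_L·cosφ = 1.732 × 575 × 130 × 0.872 = 112895 W
η = P_out / P_in = 96867 / 112895 = 0.858 = 85.8%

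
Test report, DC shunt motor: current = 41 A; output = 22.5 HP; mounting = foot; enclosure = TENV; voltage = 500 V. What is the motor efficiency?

P_out = 22.5 × 746 = 16785 W
P_in = V·I = 500 × 41 = 20500 W
η = P_out / P_in = 16785 / 20500 = 0.819 = 81.9%

81.9 %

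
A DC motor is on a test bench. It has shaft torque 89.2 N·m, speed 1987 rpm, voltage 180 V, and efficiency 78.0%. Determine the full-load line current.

ω = 2π×1987/60 = 208.1 rad/s; P_out = τω = 89.2 × 208.1 = 18563 W
P_in = P_out / η = 18563 / 0.780 = 23799 W
I = P_in / V = 23799 / 180 = 132 A

132 A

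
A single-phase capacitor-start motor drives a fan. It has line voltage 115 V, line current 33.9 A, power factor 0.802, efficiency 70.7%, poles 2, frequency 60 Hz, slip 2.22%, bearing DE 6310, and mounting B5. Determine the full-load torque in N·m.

P_in = V·I·cosφ = 115 × 33.9 × 0.802 = 3127 W
P_out = η·P_in = 0.707 × 3127 = 2211 W
n_s = 120×60/2 = 3600 rpm; n = 3600×(1−0.0222) = 3520 rpm
ω = 2π×3520/60 = 368.6 rad/s
τ = P_out/ω = 2211/368.6 = 6 N·m

6 N·m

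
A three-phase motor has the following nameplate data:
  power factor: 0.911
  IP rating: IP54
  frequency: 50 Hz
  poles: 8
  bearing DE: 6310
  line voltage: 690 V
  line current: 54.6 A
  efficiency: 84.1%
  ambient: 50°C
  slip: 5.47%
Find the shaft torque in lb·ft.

P_in = √3·V·I·cosφ = 1.732 × 690 × 54.6 × 0.911 = 59444 W
P_out = η·P_in = 0.841 × 59444 = 49992 W
n_s = 120×50/8 = 750 rpm; n = 750×(1−0.0547) = 709 rpm
ω = 2π×709/60 = 74.25 rad/s
τ = P_out/ω = 49992/74.25 = 673.3 N·m
In lb·ft: 673.3/1.356 = 497 lb·ft

497 lb·ft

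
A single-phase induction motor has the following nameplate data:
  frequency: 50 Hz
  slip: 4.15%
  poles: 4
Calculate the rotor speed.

1438 rpm

n_s = 120f/p = 120×50/4 = 1500 rpm
n = n_s(1 − s) = 1500 × (1 − 0.0415) = 1438 rpm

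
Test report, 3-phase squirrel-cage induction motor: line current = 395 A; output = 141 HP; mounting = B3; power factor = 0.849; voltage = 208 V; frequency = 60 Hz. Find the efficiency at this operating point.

87.1 %

P_out = 141 × 746 = 105186 W
P_in = √3·V_L·I_L·cosφ = 1.732 × 208 × 395 × 0.849 = 120814 W
η = P_out / P_in = 105186 / 120814 = 0.871 = 87.1%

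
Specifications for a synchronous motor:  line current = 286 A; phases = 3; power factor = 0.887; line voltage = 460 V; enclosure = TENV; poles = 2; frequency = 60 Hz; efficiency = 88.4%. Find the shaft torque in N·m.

P_in = √3·V·I·cosφ = 1.732 × 460 × 286 × 0.887 = 202114 W
P_out = η·P_in = 0.884 × 202114 = 178669 W
n = n_s = 120×60/2 = 3600 rpm (synchronous)
ω = 2π×3600/60 = 377 rad/s
τ = P_out/ω = 178669/377 = 474 N·m

474 N·m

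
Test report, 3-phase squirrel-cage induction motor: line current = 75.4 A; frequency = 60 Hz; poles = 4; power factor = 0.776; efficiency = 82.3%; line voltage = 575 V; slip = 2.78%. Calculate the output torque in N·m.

P_in = √3·V·I·cosφ = 1.732 × 575 × 75.4 × 0.776 = 58271 W
P_out = η·P_in = 0.823 × 58271 = 47957 W
n_s = 120×60/4 = 1800 rpm; n = 1800×(1−0.0278) = 1750 rpm
ω = 2π×1750/60 = 183.3 rad/s
τ = P_out/ω = 47957/183.3 = 262 N·m

262 N·m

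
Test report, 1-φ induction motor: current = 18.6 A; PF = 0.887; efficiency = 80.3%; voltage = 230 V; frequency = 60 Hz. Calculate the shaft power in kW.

3.05 kW

P_in = V·I·cosφ = 230 × 18.6 × 0.887 = 3795 W
P_out = η·P_in = 0.803 × 3795 = 3047 W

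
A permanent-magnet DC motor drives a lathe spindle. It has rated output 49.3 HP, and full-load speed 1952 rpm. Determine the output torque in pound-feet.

P_out = 49.3 × 746 = 36778 W
ω = 2π × 1952/60 = 204.4 rad/s
τ = P_out/ω = 36778/204.4 = 179.9 N·m
In lb·ft: 179.9/1.356 = 133 lb·ft

133 lb·ft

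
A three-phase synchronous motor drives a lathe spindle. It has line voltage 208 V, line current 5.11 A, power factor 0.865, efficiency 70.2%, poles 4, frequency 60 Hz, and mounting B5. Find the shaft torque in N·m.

5.93 N·m

P_in = √3·V·I·cosφ = 1.732 × 208 × 5.11 × 0.865 = 1592 W
P_out = η·P_in = 0.702 × 1592 = 1118 W
n = n_s = 120×60/4 = 1800 rpm (synchronous)
ω = 2π×1800/60 = 188.5 rad/s
τ = P_out/ω = 1118/188.5 = 5.93 N·m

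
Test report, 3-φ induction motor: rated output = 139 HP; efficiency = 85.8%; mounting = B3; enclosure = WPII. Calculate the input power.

P_out = 139 × 746 = 103694 W
P_in = P_out/η = 103694/0.858 = 120855 W = 121 kW

121 kW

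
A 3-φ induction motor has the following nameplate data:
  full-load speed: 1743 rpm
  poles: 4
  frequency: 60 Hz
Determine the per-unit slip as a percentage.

n_s = 120f/p = 120×60/4 = 1800 rpm
s = (n_s − n)/n_s = (1800 − 1743)/1800 = 0.0317

3.17 %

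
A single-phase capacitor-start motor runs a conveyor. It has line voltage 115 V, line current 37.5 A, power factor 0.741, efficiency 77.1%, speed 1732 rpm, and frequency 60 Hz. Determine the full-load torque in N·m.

13.6 N·m

P_in = V·I·cosφ = 115 × 37.5 × 0.741 = 3196 W
P_out = η·P_in = 0.771 × 3196 = 2464 W
n = 1732 rpm
ω = 2π×1732/60 = 181.4 rad/s
τ = P_out/ω = 2464/181.4 = 13.6 N·m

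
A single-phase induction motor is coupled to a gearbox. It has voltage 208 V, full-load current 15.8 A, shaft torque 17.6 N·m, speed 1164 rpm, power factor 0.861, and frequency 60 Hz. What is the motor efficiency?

ω = 2π × 1164/60 = 121.9 rad/s; P_out = τω = 17.6 × 121.9 = 2145 W
P_in = V·I·cosφ = 208 × 15.8 × 0.861 = 2830 W
η = P_out / P_in = 2145 / 2830 = 0.758 = 75.8%

75.8 %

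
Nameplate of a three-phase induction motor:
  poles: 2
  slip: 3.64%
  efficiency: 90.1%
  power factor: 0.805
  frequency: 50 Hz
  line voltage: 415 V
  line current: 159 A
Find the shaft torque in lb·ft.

202 lb·ft

P_in = √3·V·I·cosφ = 1.732 × 415 × 159 × 0.805 = 92000 W
P_out = η·P_in = 0.901 × 92000 = 82892 W
n_s = 120×50/2 = 3000 rpm; n = 3000×(1−0.0364) = 2891 rpm
ω = 2π×2891/60 = 302.7 rad/s
τ = P_out/ω = 82892/302.7 = 273.8 N·m
In lb·ft: 273.8/1.356 = 202 lb·ft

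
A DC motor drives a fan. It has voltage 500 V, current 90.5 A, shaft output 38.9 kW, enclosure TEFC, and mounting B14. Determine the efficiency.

86.0 %

P_out = 38.9 kW = 38900 W
P_in = V·I = 500 × 90.5 = 45250 W
η = P_out / P_in = 38900 / 45250 = 0.860 = 86.0%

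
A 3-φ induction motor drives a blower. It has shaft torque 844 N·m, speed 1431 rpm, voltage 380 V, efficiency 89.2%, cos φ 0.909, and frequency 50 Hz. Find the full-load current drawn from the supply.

ω = 2π×1431/60 = 149.9 rad/s; P_out = τω = 844 × 149.9 = 126516 W
P_in = P_out / η = 126516 / 0.892 = 141834 W
I_L = P_in / (√3·V_L·cosφ) = 141834 / (1.732 × 380 × 0.909) = 237 A

237 A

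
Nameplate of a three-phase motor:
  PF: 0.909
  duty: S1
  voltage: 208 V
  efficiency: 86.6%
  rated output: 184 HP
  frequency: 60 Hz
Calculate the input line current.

484 A

P_out = 184 × 746 = 137264 W
P_in = P_out / η = 137264 / 0.866 = 158503 W
I_L = P_in / (√3·V_L·cosφ) = 158503 / (1.732 × 208 × 0.909) = 484 A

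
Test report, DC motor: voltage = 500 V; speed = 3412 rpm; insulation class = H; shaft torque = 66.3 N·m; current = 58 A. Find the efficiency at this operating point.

ω = 2π × 3412/60 = 357.3 rad/s; P_out = τω = 66.3 × 357.3 = 23689 W
P_in = V·I = 500 × 58 = 29000 W
η = P_out / P_in = 23689 / 29000 = 0.817 = 81.7%

81.7 %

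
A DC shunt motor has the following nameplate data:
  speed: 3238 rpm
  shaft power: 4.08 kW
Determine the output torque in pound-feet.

8.87 lb·ft

ω = 2π × 3238/60 = 339.1 rad/s
τ = P/ω = 4080/339.1 = 12.03 N·m
In lb·ft: 12.03/1.356 = 8.87 lb·ft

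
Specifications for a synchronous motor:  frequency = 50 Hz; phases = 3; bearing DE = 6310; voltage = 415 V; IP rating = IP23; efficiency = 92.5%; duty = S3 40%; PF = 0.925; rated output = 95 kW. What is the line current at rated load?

P_out = 95 kW = 95000 W
P_in = P_out / η = 95000 / 0.925 = 102703 W
I_L = P_in / (√3·V_L·cosφ) = 102703 / (1.732 × 415 × 0.925) = 154 A

154 A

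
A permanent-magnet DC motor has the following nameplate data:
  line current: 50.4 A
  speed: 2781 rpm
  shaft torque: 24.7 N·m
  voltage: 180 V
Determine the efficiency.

ω = 2π × 2781/60 = 291.2 rad/s; P_out = τω = 24.7 × 291.2 = 7193 W
P_in = V·I = 180 × 50.4 = 9072 W
η = P_out / P_in = 7193 / 9072 = 0.793 = 79.3%

79.3 %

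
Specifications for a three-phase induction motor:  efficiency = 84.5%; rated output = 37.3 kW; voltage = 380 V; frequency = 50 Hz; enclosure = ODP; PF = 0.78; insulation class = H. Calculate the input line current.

86 A

P_out = 37.3 kW = 37300 W
P_in = P_out / η = 37300 / 0.845 = 44142 W
I_L = P_in / (√3·V_L·cosφ) = 44142 / (1.732 × 380 × 0.78) = 86 A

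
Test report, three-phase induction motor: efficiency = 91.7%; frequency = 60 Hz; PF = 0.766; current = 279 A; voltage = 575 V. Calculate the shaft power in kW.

195 kW

P_in = √3·V·I·cosφ = 1.732 × 575 × 279 × 0.766 = 212838 W
P_out = η·P_in = 0.917 × 212838 = 195172 W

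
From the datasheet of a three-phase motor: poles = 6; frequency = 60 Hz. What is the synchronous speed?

1200 rpm

n_s = 120f/p = 120×60/6 = 1200 rpm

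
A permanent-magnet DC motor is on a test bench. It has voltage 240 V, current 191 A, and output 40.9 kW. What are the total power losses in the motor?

P_in = V·I = 240×191 = 45840 W
P_out = 40900 W
Losses = P_in − P_out = 45840 − 40900 = 4940 W

4.94 kW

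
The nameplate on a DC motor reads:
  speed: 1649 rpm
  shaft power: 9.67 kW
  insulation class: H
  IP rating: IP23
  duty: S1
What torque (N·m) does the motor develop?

56 N·m

ω = 2π × 1649/60 = 172.7 rad/s
τ = P/ω = 9670/172.7 = 56 N·m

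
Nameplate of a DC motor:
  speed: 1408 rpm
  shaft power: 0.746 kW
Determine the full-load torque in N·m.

5.06 N·m

ω = 2π × 1408/60 = 147.4 rad/s
τ = P/ω = 746/147.4 = 5.06 N·m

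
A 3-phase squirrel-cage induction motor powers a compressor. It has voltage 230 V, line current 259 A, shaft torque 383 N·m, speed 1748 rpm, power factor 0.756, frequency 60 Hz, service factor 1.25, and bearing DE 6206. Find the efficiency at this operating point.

ω = 2π × 1748/60 = 183.1 rad/s; P_out = τω = 383 × 183.1 = 70127 W
P_in = √3·V_L·I_L·cosφ = 1.732 × 230 × 259 × 0.756 = 78000 W
η = P_out / P_in = 70127 / 78000 = 0.899 = 89.9%

89.9 %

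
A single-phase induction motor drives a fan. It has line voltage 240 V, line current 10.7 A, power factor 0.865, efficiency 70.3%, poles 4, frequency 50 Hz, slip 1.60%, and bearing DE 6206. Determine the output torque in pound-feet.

P_in = V·I·cosφ = 240 × 10.7 × 0.865 = 2221 W
P_out = η·P_in = 0.703 × 2221 = 1561 W
n_s = 120×50/4 = 1500 rpm; n = 1500×(1−0.016) = 1476 rpm
ω = 2π×1476/60 = 154.6 rad/s
τ = P_out/ω = 1561/154.6 = 10.1 N·m
In lb·ft: 10.1/1.356 = 7.45 lb·ft

7.45 lb·ft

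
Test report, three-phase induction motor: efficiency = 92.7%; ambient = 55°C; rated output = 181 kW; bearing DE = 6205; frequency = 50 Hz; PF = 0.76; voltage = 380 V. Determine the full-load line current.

P_out = 181 kW = 181000 W
P_in = P_out / η = 181000 / 0.927 = 195254 W
I_L = P_in / (√3·V_L·cosφ) = 195254 / (1.732 × 380 × 0.76) = 390 A

390 A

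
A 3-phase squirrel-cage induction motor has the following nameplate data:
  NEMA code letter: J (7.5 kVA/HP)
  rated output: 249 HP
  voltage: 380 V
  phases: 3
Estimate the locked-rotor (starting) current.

S_LR = 7.5 × 249 = 1867.5 kVA
I_LR = S_LR/(√3·V_L) = 1867500/(1.732×380) = 2840 A

2840 A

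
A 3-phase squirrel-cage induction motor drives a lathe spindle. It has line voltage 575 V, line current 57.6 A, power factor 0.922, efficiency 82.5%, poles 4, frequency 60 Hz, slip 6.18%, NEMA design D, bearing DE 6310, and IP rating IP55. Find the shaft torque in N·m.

P_in = √3·V·I·cosφ = 1.732 × 575 × 57.6 × 0.922 = 52889 W
P_out = η·P_in = 0.825 × 52889 = 43633 W
n_s = 120×60/4 = 1800 rpm; n = 1800×(1−0.0618) = 1689 rpm
ω = 2π×1689/60 = 176.9 rad/s
τ = P_out/ω = 43633/176.9 = 247 N·m

247 N·m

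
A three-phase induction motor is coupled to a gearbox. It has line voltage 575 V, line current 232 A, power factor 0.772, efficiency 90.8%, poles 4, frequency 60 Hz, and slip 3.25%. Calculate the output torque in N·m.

P_in = √3·V·I·cosφ = 1.732 × 575 × 232 × 0.772 = 178370 W
P_out = η·P_in = 0.908 × 178370 = 161960 W
n_s = 120×60/4 = 1800 rpm; n = 1800×(1−0.0325) = 1742 rpm
ω = 2π×1742/60 = 182.4 rad/s
τ = P_out/ω = 161960/182.4 = 888 N·m

888 N·m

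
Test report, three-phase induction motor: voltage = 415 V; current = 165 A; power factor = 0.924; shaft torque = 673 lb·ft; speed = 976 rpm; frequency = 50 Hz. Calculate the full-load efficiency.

85.1 %

τ = 673 lb·ft × 1.356 = 912.6 N·m
ω = 2π × 976/60 = 102.2 rad/s; P_out = τω = 912.6 × 102.2 = 93268 W
P_in = √3·V_L·I_L·cosφ = 1.732 × 415 × 165 × 0.924 = 109585 W
η = P_out / P_in = 93268 / 109585 = 0.851 = 85.1%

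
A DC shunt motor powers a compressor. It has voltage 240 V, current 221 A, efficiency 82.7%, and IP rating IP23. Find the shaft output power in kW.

P_in = V·I = 240 × 221 = 53040 W
P_out = η·P_in = 0.827 × 53040 = 43864 W

43.9 kW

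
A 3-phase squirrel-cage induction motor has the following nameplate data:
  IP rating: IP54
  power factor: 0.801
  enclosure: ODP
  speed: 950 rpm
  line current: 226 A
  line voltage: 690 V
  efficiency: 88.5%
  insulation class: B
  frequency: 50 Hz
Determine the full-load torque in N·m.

1920 N·m

P_in = √3·V·I·cosφ = 1.732 × 690 × 226 × 0.801 = 216341 W
P_out = η·P_in = 0.885 × 216341 = 191462 W
n = 950 rpm
ω = 2π×950/60 = 99.48 rad/s
τ = P_out/ω = 191462/99.48 = 1920 N·m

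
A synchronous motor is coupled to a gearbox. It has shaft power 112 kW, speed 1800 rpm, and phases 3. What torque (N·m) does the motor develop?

594 N·m

ω = 2π × 1800/60 = 188.5 rad/s
τ = P/ω = 112000/188.5 = 594 N·m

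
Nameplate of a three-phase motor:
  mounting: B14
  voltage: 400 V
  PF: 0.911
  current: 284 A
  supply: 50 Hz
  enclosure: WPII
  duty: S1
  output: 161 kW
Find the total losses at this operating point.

P_in = √3·V·I·cosφ = 1.732×400×284×0.911 = 179244 W
P_out = 161000 W
Losses = P_in − P_out = 179244 − 161000 = 18244 W

18200 W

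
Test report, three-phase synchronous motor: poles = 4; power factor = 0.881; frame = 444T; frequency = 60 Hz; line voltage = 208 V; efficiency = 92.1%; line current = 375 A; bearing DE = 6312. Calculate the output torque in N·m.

P_in = √3·V·I·cosφ = 1.732 × 208 × 375 × 0.881 = 119020 W
P_out = η·P_in = 0.921 × 119020 = 109617 W
n = n_s = 120×60/4 = 1800 rpm (synchronous)
ω = 2π×1800/60 = 188.5 rad/s
τ = P_out/ω = 109617/188.5 = 582 N·m

582 N·m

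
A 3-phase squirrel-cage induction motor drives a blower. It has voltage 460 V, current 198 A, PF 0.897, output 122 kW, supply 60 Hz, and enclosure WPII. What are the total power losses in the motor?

P_in = √3·V·I·cosφ = 1.732×460×198×0.897 = 141502 W
P_out = 122000 W
Losses = P_in − P_out = 141502 − 122000 = 19502 W

19500 W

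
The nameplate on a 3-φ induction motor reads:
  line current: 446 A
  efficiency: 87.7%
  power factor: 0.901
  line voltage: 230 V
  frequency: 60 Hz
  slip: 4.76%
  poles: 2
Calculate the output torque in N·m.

391 N·m

P_in = √3·V·I·cosφ = 1.732 × 230 × 446 × 0.901 = 160079 W
P_out = η·P_in = 0.877 × 160079 = 140389 W
n_s = 120×60/2 = 3600 rpm; n = 3600×(1−0.0476) = 3429 rpm
ω = 2π×3429/60 = 359.1 rad/s
τ = P_out/ω = 140389/359.1 = 391 N·m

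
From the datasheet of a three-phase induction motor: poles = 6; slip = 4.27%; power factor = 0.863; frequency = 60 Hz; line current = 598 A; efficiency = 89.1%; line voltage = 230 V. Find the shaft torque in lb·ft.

P_in = √3·V·I·cosφ = 1.732 × 230 × 598 × 0.863 = 205583 W
P_out = η·P_in = 0.891 × 205583 = 183174 W
n_s = 120×60/6 = 1200 rpm; n = 1200×(1−0.0427) = 1149 rpm
ω = 2π×1149/60 = 120.3 rad/s
τ = P_out/ω = 183174/120.3 = 1523 N·m
In lb·ft: 1523/1.356 = 1120 lb·ft

1120 lb·ft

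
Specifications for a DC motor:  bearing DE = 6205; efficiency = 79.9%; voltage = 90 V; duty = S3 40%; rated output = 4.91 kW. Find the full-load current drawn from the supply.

P_out = 4.91 kW = 4910 W
P_in = P_out / η = 4910 / 0.799 = 6145 W
I = P_in / V = 6145 / 90 = 68.3 A

68.3 A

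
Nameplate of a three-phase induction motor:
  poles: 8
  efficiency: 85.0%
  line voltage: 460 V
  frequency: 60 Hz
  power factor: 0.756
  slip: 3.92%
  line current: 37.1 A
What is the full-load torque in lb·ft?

P_in = √3·V·I·cosφ = 1.732 × 460 × 37.1 × 0.756 = 22346 W
P_out = η·P_in = 0.85 × 22346 = 18994 W
n_s = 120×60/8 = 900 rpm; n = 900×(1−0.0392) = 865 rpm
ω = 2π×865/60 = 90.58 rad/s
τ = P_out/ω = 18994/90.58 = 209.7 N·m
In lb·ft: 209.7/1.356 = 155 lb·ft

155 lb·ft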